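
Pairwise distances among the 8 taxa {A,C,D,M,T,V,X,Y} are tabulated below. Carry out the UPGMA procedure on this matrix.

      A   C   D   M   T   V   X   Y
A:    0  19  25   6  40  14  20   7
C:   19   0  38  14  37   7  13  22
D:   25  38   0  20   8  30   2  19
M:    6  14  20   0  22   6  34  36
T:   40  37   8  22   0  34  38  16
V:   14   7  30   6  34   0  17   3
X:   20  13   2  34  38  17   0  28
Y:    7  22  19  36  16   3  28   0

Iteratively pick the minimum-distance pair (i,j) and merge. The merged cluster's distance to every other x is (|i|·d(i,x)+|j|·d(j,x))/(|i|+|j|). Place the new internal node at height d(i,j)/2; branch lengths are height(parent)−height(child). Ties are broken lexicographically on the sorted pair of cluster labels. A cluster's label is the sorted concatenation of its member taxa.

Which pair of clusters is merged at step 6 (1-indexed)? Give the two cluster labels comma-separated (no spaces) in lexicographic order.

DX,T

step 1: merge (D,X) at d=2; branch lengths D→1, X→1; new cluster DX
  updated: d(A,DX)=45/2, d(C,DX)=51/2, d(DX,M)=27, d(DX,T)=23, d(DX,V)=47/2, d(DX,Y)=47/2
step 2: merge (V,Y) at d=3; branch lengths V→3/2, Y→3/2; new cluster VY
  updated: d(A,VY)=21/2, d(C,VY)=29/2, d(DX,VY)=47/2, d(M,VY)=21, d(T,VY)=25
step 3: merge (A,M) at d=6; branch lengths A→3, M→3; new cluster AM
  updated: d(AM,C)=33/2, d(AM,DX)=99/4, d(AM,T)=31, d(AM,VY)=63/4
step 4: merge (C,VY) at d=29/2; branch lengths C→29/4, VY→23/4; new cluster CVY
  updated: d(AM,CVY)=16, d(CVY,DX)=145/6, d(CVY,T)=29
step 5: merge (AM,CVY) at d=16; branch lengths AM→5, CVY→3/4; new cluster ACMVY
  updated: d(ACMVY,DX)=122/5, d(ACMVY,T)=149/5
step 6: merge (DX,T) at d=23; branch lengths DX→21/2, T→23/2; new cluster DTX
  updated: d(ACMVY,DTX)=131/5
step 7: merge (ACMVY,DTX) at d=131/5; branch lengths ACMVY→51/10, DTX→8/5; new cluster ACDMTVXY
final tree: (((A:3,M:3):5,(C:29/4,(V:3/2,Y:3/2):23/4):3/4):51/10,((D:1,X:1):21/2,T:23/2):8/5)
total length: 1169/20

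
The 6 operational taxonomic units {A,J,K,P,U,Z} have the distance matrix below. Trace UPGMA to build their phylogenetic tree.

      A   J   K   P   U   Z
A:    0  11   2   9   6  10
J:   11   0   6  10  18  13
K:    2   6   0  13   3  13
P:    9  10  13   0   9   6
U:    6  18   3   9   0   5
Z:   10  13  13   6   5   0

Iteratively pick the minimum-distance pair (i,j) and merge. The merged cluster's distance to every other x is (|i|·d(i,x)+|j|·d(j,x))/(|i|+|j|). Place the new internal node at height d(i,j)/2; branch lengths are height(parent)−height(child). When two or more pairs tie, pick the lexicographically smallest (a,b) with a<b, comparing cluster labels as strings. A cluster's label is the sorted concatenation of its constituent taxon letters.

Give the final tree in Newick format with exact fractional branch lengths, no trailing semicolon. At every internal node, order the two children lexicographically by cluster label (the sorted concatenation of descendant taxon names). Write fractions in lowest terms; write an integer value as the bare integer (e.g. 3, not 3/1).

((((A:1,K:1):5/4,U:9/4):8/3,(P:3,Z:3):23/12):53/60,J:29/5)

iteration 1: select A,K (d=2); attach at lengths (1, 1); label the merged cluster AK
  updated: d(AK,J)=17/2, d(AK,P)=11, d(AK,U)=9/2, d(AK,Z)=23/2
iteration 2: select AK,U (d=9/2); attach at lengths (5/4, 9/4); label the merged cluster AKU
  updated: d(AKU,J)=35/3, d(AKU,P)=31/3, d(AKU,Z)=28/3
iteration 3: select P,Z (d=6); attach at lengths (3, 3); label the merged cluster PZ
  updated: d(AKU,PZ)=59/6, d(J,PZ)=23/2
iteration 4: select AKU,PZ (d=59/6); attach at lengths (8/3, 23/12); label the merged cluster AKPUZ
  updated: d(AKPUZ,J)=58/5
iteration 5: select AKPUZ,J (d=58/5); attach at lengths (53/60, 29/5); label the merged cluster AJKPUZ
final tree: ((((A:1,K:1):5/4,U:9/4):8/3,(P:3,Z:3):23/12):53/60,J:29/5)
total length: 683/30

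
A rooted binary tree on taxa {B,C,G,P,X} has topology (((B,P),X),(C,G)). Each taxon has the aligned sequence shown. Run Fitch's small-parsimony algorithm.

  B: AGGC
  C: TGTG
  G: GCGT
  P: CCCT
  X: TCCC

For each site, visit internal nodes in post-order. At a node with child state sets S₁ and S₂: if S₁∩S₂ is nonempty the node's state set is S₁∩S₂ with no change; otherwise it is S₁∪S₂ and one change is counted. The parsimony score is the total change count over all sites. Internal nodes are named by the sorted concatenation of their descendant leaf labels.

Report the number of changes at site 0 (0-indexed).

BP@0: {A} ∪ {C} = {A,C} (union, +1)
BPX@0: {A,C} ∪ {T} = {A,C,T} (union, +1)
CG@0: {T} ∪ {G} = {G,T} (union, +1)
BCGPX@0: {A,C,T} ∩ {G,T} = {T} (intersection, +0)
BP@1: {G} ∪ {C} = {C,G} (union, +1)
BPX@1: {C,G} ∩ {C} = {C} (intersection, +0)
CG@1: {G} ∪ {C} = {C,G} (union, +1)
BCGPX@1: {C} ∩ {C,G} = {C} (intersection, +0)
BP@2: {G} ∪ {C} = {C,G} (union, +1)
BPX@2: {C,G} ∩ {C} = {C} (intersection, +0)
CG@2: {T} ∪ {G} = {G,T} (union, +1)
BCGPX@2: {C} ∪ {G,T} = {C,G,T} (union, +1)
BP@3: {C} ∪ {T} = {C,T} (union, +1)
BPX@3: {C,T} ∩ {C} = {C} (intersection, +0)
CG@3: {G} ∪ {T} = {G,T} (union, +1)
BCGPX@3: {C} ∪ {G,T} = {C,G,T} (union, +1)
per-site changes: [3, 2, 3, 3]; total = 11

3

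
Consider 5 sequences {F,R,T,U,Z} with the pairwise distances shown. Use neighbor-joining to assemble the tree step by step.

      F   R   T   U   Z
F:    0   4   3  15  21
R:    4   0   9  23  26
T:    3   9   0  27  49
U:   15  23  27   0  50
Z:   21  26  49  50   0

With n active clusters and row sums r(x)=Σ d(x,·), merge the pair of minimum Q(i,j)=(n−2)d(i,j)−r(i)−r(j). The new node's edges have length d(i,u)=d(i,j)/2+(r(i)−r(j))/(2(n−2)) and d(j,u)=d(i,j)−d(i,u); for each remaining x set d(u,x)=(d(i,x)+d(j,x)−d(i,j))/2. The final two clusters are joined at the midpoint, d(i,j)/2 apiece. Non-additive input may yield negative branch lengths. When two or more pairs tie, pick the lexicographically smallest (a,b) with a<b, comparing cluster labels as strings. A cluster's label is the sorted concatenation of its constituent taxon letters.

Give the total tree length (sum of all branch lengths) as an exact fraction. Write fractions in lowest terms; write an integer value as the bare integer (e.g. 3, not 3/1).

step 1: merge (R,Z) at d=26, Q=-130; branch lengths R→-1, Z→27; new cluster RZ
  updated: d(F,RZ)=-1/2, d(RZ,T)=16, d(RZ,U)=47/2
step 2: merge (F,RZ) at d=-1/2, Q=-115/2; branch lengths F→-45/8, RZ→41/8; new cluster FRZ
  updated: d(FRZ,T)=39/4, d(FRZ,U)=39/2
step 3: merge (FRZ,T) at d=39/4, Q=-225/4; branch lengths FRZ→9/8, T→69/8; new cluster FRTZ
  updated: d(FRTZ,U)=147/8
step 4: merge (FRTZ,U) at d=147/8; branch lengths FRTZ→147/16, U→147/16; new cluster FRTUZ
final tree: (((F:-45/8,(R:-1,Z:27):41/8):9/8,T:69/8):147/16,U:147/16)
total length: 429/8

429/8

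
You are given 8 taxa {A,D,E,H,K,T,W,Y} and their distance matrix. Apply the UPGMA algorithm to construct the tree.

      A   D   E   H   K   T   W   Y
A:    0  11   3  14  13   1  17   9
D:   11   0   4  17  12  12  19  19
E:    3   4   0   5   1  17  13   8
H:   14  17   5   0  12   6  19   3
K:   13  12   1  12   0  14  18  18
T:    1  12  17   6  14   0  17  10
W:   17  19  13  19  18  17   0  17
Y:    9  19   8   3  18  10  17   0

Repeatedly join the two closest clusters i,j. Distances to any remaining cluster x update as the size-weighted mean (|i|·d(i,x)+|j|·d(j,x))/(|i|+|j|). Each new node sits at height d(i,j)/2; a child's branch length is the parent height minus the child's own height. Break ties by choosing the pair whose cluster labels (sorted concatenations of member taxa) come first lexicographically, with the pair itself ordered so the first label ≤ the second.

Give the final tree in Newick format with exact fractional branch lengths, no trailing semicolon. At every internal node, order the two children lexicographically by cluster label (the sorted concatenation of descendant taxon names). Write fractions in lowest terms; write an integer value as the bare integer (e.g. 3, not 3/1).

1. join A+T (d=1) ⇒ AT; edges |A|=1/2, |T|=1/2
  updated: d(AT,D)=23/2, d(AT,E)=10, d(AT,H)=10, d(AT,K)=27/2, d(AT,W)=17, d(AT,Y)=19/2
2. join E+K (d=1) ⇒ EK; edges |E|=1/2, |K|=1/2
  updated: d(AT,EK)=47/4, d(D,EK)=8, d(EK,H)=17/2, d(EK,W)=31/2, d(EK,Y)=13
3. join H+Y (d=3) ⇒ HY; edges |H|=3/2, |Y|=3/2
  updated: d(AT,HY)=39/4, d(D,HY)=18, d(EK,HY)=43/4, d(HY,W)=18
4. join D+EK (d=8) ⇒ DEK; edges |D|=4, |EK|=7/2
  updated: d(AT,DEK)=35/3, d(DEK,HY)=79/6, d(DEK,W)=50/3
5. join AT+HY (d=39/4) ⇒ AHTY; edges |AT|=35/8, |HY|=27/8
  updated: d(AHTY,DEK)=149/12, d(AHTY,W)=35/2
6. join AHTY+DEK (d=149/12) ⇒ ADEHKTY; edges |AHTY|=4/3, |DEK|=53/24
  updated: d(ADEHKTY,W)=120/7
7. join ADEHKTY+W (d=120/7) ⇒ ADEHKTWY; edges |ADEHKTY|=397/168, |W|=60/7
final tree: ((((A:1/2,T:1/2):35/8,(H:3/2,Y:3/2):27/8):4/3,(D:4,(E:1/2,K:1/2):7/2):53/24):397/168,W:60/7)
total length: 2917/84

((((A:1/2,T:1/2):35/8,(H:3/2,Y:3/2):27/8):4/3,(D:4,(E:1/2,K:1/2):7/2):53/24):397/168,W:60/7)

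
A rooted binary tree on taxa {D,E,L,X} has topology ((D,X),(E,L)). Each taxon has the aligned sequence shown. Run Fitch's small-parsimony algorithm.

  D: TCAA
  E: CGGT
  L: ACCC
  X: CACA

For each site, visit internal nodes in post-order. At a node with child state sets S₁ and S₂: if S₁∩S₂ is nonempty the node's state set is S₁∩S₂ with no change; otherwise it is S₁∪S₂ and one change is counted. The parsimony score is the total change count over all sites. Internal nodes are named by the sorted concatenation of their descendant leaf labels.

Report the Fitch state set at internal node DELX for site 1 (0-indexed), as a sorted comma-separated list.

DX@0: {T} ∪ {C} = {C,T} (union, +1)
EL@0: {C} ∪ {A} = {A,C} (union, +1)
DELX@0: {C,T} ∩ {A,C} = {C} (intersection, +0)
DX@1: {C} ∪ {A} = {A,C} (union, +1)
EL@1: {G} ∪ {C} = {C,G} (union, +1)
DELX@1: {A,C} ∩ {C,G} = {C} (intersection, +0)
DX@2: {A} ∪ {C} = {A,C} (union, +1)
EL@2: {G} ∪ {C} = {C,G} (union, +1)
DELX@2: {A,C} ∩ {C,G} = {C} (intersection, +0)
DX@3: {A} ∩ {A} = {A} (intersection, +0)
EL@3: {T} ∪ {C} = {C,T} (union, +1)
DELX@3: {A} ∪ {C,T} = {A,C,T} (union, +1)
per-site changes: [2, 2, 2, 2]; total = 8

C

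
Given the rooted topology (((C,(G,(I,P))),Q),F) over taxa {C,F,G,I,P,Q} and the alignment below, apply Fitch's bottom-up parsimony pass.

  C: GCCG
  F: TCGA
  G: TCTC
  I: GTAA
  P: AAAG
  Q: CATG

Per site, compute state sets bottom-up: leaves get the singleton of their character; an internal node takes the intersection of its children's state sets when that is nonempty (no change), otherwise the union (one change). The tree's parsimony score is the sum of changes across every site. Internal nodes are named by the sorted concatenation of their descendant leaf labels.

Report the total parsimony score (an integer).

[col 0] IP: children I:{G}, P:{A} ∪→ {A,G}; cost 1
[col 0] GIP: children G:{T}, IP:{A,G} ∪→ {A,G,T}; cost 1
[col 0] CGIP: children C:{G}, GIP:{A,G,T} ∩→ {G}; cost 0
[col 0] CGIPQ: children CGIP:{G}, Q:{C} ∪→ {C,G}; cost 1
[col 0] CFGIPQ: children CGIPQ:{C,G}, F:{T} ∪→ {C,G,T}; cost 1
[col 1] IP: children I:{T}, P:{A} ∪→ {A,T}; cost 1
[col 1] GIP: children G:{C}, IP:{A,T} ∪→ {A,C,T}; cost 1
[col 1] CGIP: children C:{C}, GIP:{A,C,T} ∩→ {C}; cost 0
[col 1] CGIPQ: children CGIP:{C}, Q:{A} ∪→ {A,C}; cost 1
[col 1] CFGIPQ: children CGIPQ:{A,C}, F:{C} ∩→ {C}; cost 0
[col 2] IP: children I:{A}, P:{A} ∩→ {A}; cost 0
[col 2] GIP: children G:{T}, IP:{A} ∪→ {A,T}; cost 1
[col 2] CGIP: children C:{C}, GIP:{A,T} ∪→ {A,C,T}; cost 1
[col 2] CGIPQ: children CGIP:{A,C,T}, Q:{T} ∩→ {T}; cost 0
[col 2] CFGIPQ: children CGIPQ:{T}, F:{G} ∪→ {G,T}; cost 1
[col 3] IP: children I:{A}, P:{G} ∪→ {A,G}; cost 1
[col 3] GIP: children G:{C}, IP:{A,G} ∪→ {A,C,G}; cost 1
[col 3] CGIP: children C:{G}, GIP:{A,C,G} ∩→ {G}; cost 0
[col 3] CGIPQ: children CGIP:{G}, Q:{G} ∩→ {G}; cost 0
[col 3] CFGIPQ: children CGIPQ:{G}, F:{A} ∪→ {A,G}; cost 1
per-site changes: [4, 3, 3, 3]; total = 13

13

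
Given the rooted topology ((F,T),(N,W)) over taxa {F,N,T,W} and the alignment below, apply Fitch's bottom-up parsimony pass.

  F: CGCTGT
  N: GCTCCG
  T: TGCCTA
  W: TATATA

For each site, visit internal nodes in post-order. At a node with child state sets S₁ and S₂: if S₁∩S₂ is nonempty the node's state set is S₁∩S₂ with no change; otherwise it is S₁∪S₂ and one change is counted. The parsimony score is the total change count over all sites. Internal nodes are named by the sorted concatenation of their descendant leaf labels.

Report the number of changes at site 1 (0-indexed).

2

[col 0] FT: children F:{C}, T:{T} ∪→ {C,T}; cost 1
[col 0] NW: children N:{G}, W:{T} ∪→ {G,T}; cost 1
[col 0] FNTW: children FT:{C,T}, NW:{G,T} ∩→ {T}; cost 0
[col 1] FT: children F:{G}, T:{G} ∩→ {G}; cost 0
[col 1] NW: children N:{C}, W:{A} ∪→ {A,C}; cost 1
[col 1] FNTW: children FT:{G}, NW:{A,C} ∪→ {A,C,G}; cost 1
[col 2] FT: children F:{C}, T:{C} ∩→ {C}; cost 0
[col 2] NW: children N:{T}, W:{T} ∩→ {T}; cost 0
[col 2] FNTW: children FT:{C}, NW:{T} ∪→ {C,T}; cost 1
[col 3] FT: children F:{T}, T:{C} ∪→ {C,T}; cost 1
[col 3] NW: children N:{C}, W:{A} ∪→ {A,C}; cost 1
[col 3] FNTW: children FT:{C,T}, NW:{A,C} ∩→ {C}; cost 0
[col 4] FT: children F:{G}, T:{T} ∪→ {G,T}; cost 1
[col 4] NW: children N:{C}, W:{T} ∪→ {C,T}; cost 1
[col 4] FNTW: children FT:{G,T}, NW:{C,T} ∩→ {T}; cost 0
[col 5] FT: children F:{T}, T:{A} ∪→ {A,T}; cost 1
[col 5] NW: children N:{G}, W:{A} ∪→ {A,G}; cost 1
[col 5] FNTW: children FT:{A,T}, NW:{A,G} ∩→ {A}; cost 0
per-site changes: [2, 2, 1, 2, 2, 2]; total = 11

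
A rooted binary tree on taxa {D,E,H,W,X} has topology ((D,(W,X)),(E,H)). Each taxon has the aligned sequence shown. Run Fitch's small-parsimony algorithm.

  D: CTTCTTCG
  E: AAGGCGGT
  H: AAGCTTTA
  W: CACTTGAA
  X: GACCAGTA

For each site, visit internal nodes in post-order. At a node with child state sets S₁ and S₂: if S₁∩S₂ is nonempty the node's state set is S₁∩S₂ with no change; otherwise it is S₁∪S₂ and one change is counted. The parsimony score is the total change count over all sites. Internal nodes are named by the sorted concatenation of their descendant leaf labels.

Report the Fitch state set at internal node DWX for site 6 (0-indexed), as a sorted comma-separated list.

A,C,T

WX@0: {C} ∪ {G} = {C,G} (union, +1)
DWX@0: {C} ∩ {C,G} = {C} (intersection, +0)
EH@0: {A} ∩ {A} = {A} (intersection, +0)
DEHWX@0: {C} ∪ {A} = {A,C} (union, +1)
WX@1: {A} ∩ {A} = {A} (intersection, +0)
DWX@1: {T} ∪ {A} = {A,T} (union, +1)
EH@1: {A} ∩ {A} = {A} (intersection, +0)
DEHWX@1: {A,T} ∩ {A} = {A} (intersection, +0)
WX@2: {C} ∩ {C} = {C} (intersection, +0)
DWX@2: {T} ∪ {C} = {C,T} (union, +1)
EH@2: {G} ∩ {G} = {G} (intersection, +0)
DEHWX@2: {C,T} ∪ {G} = {C,G,T} (union, +1)
WX@3: {T} ∪ {C} = {C,T} (union, +1)
DWX@3: {C} ∩ {C,T} = {C} (intersection, +0)
EH@3: {G} ∪ {C} = {C,G} (union, +1)
DEHWX@3: {C} ∩ {C,G} = {C} (intersection, +0)
WX@4: {T} ∪ {A} = {A,T} (union, +1)
DWX@4: {T} ∩ {A,T} = {T} (intersection, +0)
EH@4: {C} ∪ {T} = {C,T} (union, +1)
DEHWX@4: {T} ∩ {C,T} = {T} (intersection, +0)
WX@5: {G} ∩ {G} = {G} (intersection, +0)
DWX@5: {T} ∪ {G} = {G,T} (union, +1)
EH@5: {G} ∪ {T} = {G,T} (union, +1)
DEHWX@5: {G,T} ∩ {G,T} = {G,T} (intersection, +0)
WX@6: {A} ∪ {T} = {A,T} (union, +1)
DWX@6: {C} ∪ {A,T} = {A,C,T} (union, +1)
EH@6: {G} ∪ {T} = {G,T} (union, +1)
DEHWX@6: {A,C,T} ∩ {G,T} = {T} (intersection, +0)
WX@7: {A} ∩ {A} = {A} (intersection, +0)
DWX@7: {G} ∪ {A} = {A,G} (union, +1)
EH@7: {T} ∪ {A} = {A,T} (union, +1)
DEHWX@7: {A,G} ∩ {A,T} = {A} (intersection, +0)
per-site changes: [2, 1, 2, 2, 2, 2, 3, 2]; total = 16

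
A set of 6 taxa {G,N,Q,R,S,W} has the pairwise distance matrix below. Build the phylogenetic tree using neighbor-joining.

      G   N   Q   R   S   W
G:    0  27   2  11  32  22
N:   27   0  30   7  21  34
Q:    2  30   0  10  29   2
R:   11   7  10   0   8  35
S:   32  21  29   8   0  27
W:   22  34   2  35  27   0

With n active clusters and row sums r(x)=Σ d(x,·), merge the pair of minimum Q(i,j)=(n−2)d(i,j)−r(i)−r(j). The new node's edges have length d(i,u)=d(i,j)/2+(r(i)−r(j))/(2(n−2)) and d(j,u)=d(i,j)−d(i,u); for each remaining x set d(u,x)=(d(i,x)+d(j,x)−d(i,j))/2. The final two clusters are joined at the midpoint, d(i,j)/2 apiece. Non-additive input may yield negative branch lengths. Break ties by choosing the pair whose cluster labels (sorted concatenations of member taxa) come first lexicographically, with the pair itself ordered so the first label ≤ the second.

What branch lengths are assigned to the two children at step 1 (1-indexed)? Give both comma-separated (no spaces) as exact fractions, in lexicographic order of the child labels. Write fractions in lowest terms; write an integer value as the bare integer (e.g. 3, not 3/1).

-39/8,55/8

1. join Q+W (d=2, Q=-185) ⇒ QW; edges |Q|=-39/8, |W|=55/8
  updated: d(G,QW)=11, d(N,QW)=31, d(QW,R)=43/2, d(QW,S)=27
2. join G+QW (d=11, Q=-277/2) ⇒ GQW; edges |G|=47/12, |QW|=85/12
  updated: d(GQW,N)=47/2, d(GQW,R)=43/4, d(GQW,S)=24
3. join GQW+S (d=24, Q=-253/4) ⇒ GQSW; edges |GQW|=213/16, |S|=171/16
  updated: d(GQSW,N)=41/4, d(GQSW,R)=-21/8
4. join GQSW+N (d=41/4, Q=-117/8) ⇒ GNQSW; edges |GQSW|=5/16, |N|=159/16
  updated: d(GNQSW,R)=-47/16
5. join GNQSW+R (d=-47/16) ⇒ GNQRSW; edges |GNQSW|=-47/32, |R|=-47/32
final tree: ((((G:47/12,(Q:-39/8,W:55/8):85/12):213/16,S:171/16):5/16,N:159/16):-47/32,R:-47/32)
total length: 709/16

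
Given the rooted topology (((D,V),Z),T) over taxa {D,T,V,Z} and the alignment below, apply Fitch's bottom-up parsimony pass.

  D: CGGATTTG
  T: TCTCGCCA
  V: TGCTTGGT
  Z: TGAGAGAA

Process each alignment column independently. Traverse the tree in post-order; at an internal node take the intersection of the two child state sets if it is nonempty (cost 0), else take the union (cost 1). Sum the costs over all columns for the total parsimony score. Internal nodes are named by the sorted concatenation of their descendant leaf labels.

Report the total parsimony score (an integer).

17

site 0, node DV: D={C} ∪ V={T} → {C,T} (+1)
site 0, node DVZ: DV={C,T} ∩ Z={T} → {T} (+0)
site 0, node DTVZ: DVZ={T} ∩ T={T} → {T} (+0)
site 1, node DV: D={G} ∩ V={G} → {G} (+0)
site 1, node DVZ: DV={G} ∩ Z={G} → {G} (+0)
site 1, node DTVZ: DVZ={G} ∪ T={C} → {C,G} (+1)
site 2, node DV: D={G} ∪ V={C} → {C,G} (+1)
site 2, node DVZ: DV={C,G} ∪ Z={A} → {A,C,G} (+1)
site 2, node DTVZ: DVZ={A,C,G} ∪ T={T} → {A,C,G,T} (+1)
site 3, node DV: D={A} ∪ V={T} → {A,T} (+1)
site 3, node DVZ: DV={A,T} ∪ Z={G} → {A,G,T} (+1)
site 3, node DTVZ: DVZ={A,G,T} ∪ T={C} → {A,C,G,T} (+1)
site 4, node DV: D={T} ∩ V={T} → {T} (+0)
site 4, node DVZ: DV={T} ∪ Z={A} → {A,T} (+1)
site 4, node DTVZ: DVZ={A,T} ∪ T={G} → {A,G,T} (+1)
site 5, node DV: D={T} ∪ V={G} → {G,T} (+1)
site 5, node DVZ: DV={G,T} ∩ Z={G} → {G} (+0)
site 5, node DTVZ: DVZ={G} ∪ T={C} → {C,G} (+1)
site 6, node DV: D={T} ∪ V={G} → {G,T} (+1)
site 6, node DVZ: DV={G,T} ∪ Z={A} → {A,G,T} (+1)
site 6, node DTVZ: DVZ={A,G,T} ∪ T={C} → {A,C,G,T} (+1)
site 7, node DV: D={G} ∪ V={T} → {G,T} (+1)
site 7, node DVZ: DV={G,T} ∪ Z={A} → {A,G,T} (+1)
site 7, node DTVZ: DVZ={A,G,T} ∩ T={A} → {A} (+0)
per-site changes: [1, 1, 3, 3, 2, 2, 3, 2]; total = 17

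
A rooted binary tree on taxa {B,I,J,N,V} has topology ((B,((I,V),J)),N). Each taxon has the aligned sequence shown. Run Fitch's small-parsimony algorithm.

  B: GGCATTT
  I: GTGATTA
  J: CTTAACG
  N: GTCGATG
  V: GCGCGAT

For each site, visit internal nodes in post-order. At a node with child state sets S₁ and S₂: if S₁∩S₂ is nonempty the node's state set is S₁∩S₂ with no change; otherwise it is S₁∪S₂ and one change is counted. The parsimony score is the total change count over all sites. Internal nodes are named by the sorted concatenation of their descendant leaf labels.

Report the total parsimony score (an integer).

15

site 0, node IV: I={G} ∩ V={G} → {G} (+0)
site 0, node IJV: IV={G} ∪ J={C} → {C,G} (+1)
site 0, node BIJV: B={G} ∩ IJV={C,G} → {G} (+0)
site 0, node BIJNV: BIJV={G} ∩ N={G} → {G} (+0)
site 1, node IV: I={T} ∪ V={C} → {C,T} (+1)
site 1, node IJV: IV={C,T} ∩ J={T} → {T} (+0)
site 1, node BIJV: B={G} ∪ IJV={T} → {G,T} (+1)
site 1, node BIJNV: BIJV={G,T} ∩ N={T} → {T} (+0)
site 2, node IV: I={G} ∩ V={G} → {G} (+0)
site 2, node IJV: IV={G} ∪ J={T} → {G,T} (+1)
site 2, node BIJV: B={C} ∪ IJV={G,T} → {C,G,T} (+1)
site 2, node BIJNV: BIJV={C,G,T} ∩ N={C} → {C} (+0)
site 3, node IV: I={A} ∪ V={C} → {A,C} (+1)
site 3, node IJV: IV={A,C} ∩ J={A} → {A} (+0)
site 3, node BIJV: B={A} ∩ IJV={A} → {A} (+0)
site 3, node BIJNV: BIJV={A} ∪ N={G} → {A,G} (+1)
site 4, node IV: I={T} ∪ V={G} → {G,T} (+1)
site 4, node IJV: IV={G,T} ∪ J={A} → {A,G,T} (+1)
site 4, node BIJV: B={T} ∩ IJV={A,G,T} → {T} (+0)
site 4, node BIJNV: BIJV={T} ∪ N={A} → {A,T} (+1)
site 5, node IV: I={T} ∪ V={A} → {A,T} (+1)
site 5, node IJV: IV={A,T} ∪ J={C} → {A,C,T} (+1)
site 5, node BIJV: B={T} ∩ IJV={A,C,T} → {T} (+0)
site 5, node BIJNV: BIJV={T} ∩ N={T} → {T} (+0)
site 6, node IV: I={A} ∪ V={T} → {A,T} (+1)
site 6, node IJV: IV={A,T} ∪ J={G} → {A,G,T} (+1)
site 6, node BIJV: B={T} ∩ IJV={A,G,T} → {T} (+0)
site 6, node BIJNV: BIJV={T} ∪ N={G} → {G,T} (+1)
per-site changes: [1, 2, 2, 2, 3, 2, 3]; total = 15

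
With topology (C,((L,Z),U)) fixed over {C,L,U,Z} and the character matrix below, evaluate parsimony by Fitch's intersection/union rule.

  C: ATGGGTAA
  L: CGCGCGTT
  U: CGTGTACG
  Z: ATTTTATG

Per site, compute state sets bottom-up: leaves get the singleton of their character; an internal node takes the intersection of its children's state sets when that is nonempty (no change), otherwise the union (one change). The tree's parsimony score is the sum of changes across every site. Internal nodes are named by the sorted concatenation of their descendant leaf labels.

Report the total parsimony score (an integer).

15

LZ@0: {C} ∪ {A} = {A,C} (union, +1)
LUZ@0: {A,C} ∩ {C} = {C} (intersection, +0)
CLUZ@0: {A} ∪ {C} = {A,C} (union, +1)
LZ@1: {G} ∪ {T} = {G,T} (union, +1)
LUZ@1: {G,T} ∩ {G} = {G} (intersection, +0)
CLUZ@1: {T} ∪ {G} = {G,T} (union, +1)
LZ@2: {C} ∪ {T} = {C,T} (union, +1)
LUZ@2: {C,T} ∩ {T} = {T} (intersection, +0)
CLUZ@2: {G} ∪ {T} = {G,T} (union, +1)
LZ@3: {G} ∪ {T} = {G,T} (union, +1)
LUZ@3: {G,T} ∩ {G} = {G} (intersection, +0)
CLUZ@3: {G} ∩ {G} = {G} (intersection, +0)
LZ@4: {C} ∪ {T} = {C,T} (union, +1)
LUZ@4: {C,T} ∩ {T} = {T} (intersection, +0)
CLUZ@4: {G} ∪ {T} = {G,T} (union, +1)
LZ@5: {G} ∪ {A} = {A,G} (union, +1)
LUZ@5: {A,G} ∩ {A} = {A} (intersection, +0)
CLUZ@5: {T} ∪ {A} = {A,T} (union, +1)
LZ@6: {T} ∩ {T} = {T} (intersection, +0)
LUZ@6: {T} ∪ {C} = {C,T} (union, +1)
CLUZ@6: {A} ∪ {C,T} = {A,C,T} (union, +1)
LZ@7: {T} ∪ {G} = {G,T} (union, +1)
LUZ@7: {G,T} ∩ {G} = {G} (intersection, +0)
CLUZ@7: {A} ∪ {G} = {A,G} (union, +1)
per-site changes: [2, 2, 2, 1, 2, 2, 2, 2]; total = 15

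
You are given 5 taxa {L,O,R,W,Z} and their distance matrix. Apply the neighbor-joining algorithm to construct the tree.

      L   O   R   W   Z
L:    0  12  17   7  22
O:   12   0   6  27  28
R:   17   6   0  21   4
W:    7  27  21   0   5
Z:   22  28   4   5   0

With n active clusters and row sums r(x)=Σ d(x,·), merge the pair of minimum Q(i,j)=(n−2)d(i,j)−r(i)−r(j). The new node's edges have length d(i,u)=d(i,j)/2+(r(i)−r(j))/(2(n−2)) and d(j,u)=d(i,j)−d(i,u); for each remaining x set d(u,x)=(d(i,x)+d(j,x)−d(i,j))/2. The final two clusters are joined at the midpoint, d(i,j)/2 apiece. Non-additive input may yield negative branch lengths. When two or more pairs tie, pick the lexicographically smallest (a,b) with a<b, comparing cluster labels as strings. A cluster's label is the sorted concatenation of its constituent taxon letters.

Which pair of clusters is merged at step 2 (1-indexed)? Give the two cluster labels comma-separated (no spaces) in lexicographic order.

iteration 1: select W,Z (d=5, Q=-104); attach at lengths (8/3, 7/3); label the merged cluster WZ
  updated: d(L,WZ)=12, d(O,WZ)=25, d(R,WZ)=10
iteration 2: select L,WZ (d=12, Q=-64); attach at lengths (9/2, 15/2); label the merged cluster LWZ
  updated: d(LWZ,O)=25/2, d(LWZ,R)=15/2
iteration 3: select LWZ,O (d=25/2, Q=-26); attach at lengths (7, 11/2); label the merged cluster LOWZ
  updated: d(LOWZ,R)=1/2
iteration 4: select LOWZ,R (d=1/2); attach at lengths (1/4, 1/4); label the merged cluster LORWZ
final tree: (((L:9/2,(W:8/3,Z:7/3):15/2):7,O:11/2):1/4,R:1/4)
total length: 30

L,WZ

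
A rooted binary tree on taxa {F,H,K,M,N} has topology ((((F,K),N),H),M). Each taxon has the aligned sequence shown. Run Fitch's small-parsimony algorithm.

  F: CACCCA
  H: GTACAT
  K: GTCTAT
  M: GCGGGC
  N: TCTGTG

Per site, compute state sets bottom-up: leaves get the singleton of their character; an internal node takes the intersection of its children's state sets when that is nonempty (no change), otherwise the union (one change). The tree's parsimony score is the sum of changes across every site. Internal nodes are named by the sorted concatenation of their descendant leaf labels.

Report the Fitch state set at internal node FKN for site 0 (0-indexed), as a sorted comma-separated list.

FK@0: {C} ∪ {G} = {C,G} (union, +1)
FKN@0: {C,G} ∪ {T} = {C,G,T} (union, +1)
FHKN@0: {C,G,T} ∩ {G} = {G} (intersection, +0)
FHKMN@0: {G} ∩ {G} = {G} (intersection, +0)
FK@1: {A} ∪ {T} = {A,T} (union, +1)
FKN@1: {A,T} ∪ {C} = {A,C,T} (union, +1)
FHKN@1: {A,C,T} ∩ {T} = {T} (intersection, +0)
FHKMN@1: {T} ∪ {C} = {C,T} (union, +1)
FK@2: {C} ∩ {C} = {C} (intersection, +0)
FKN@2: {C} ∪ {T} = {C,T} (union, +1)
FHKN@2: {C,T} ∪ {A} = {A,C,T} (union, +1)
FHKMN@2: {A,C,T} ∪ {G} = {A,C,G,T} (union, +1)
FK@3: {C} ∪ {T} = {C,T} (union, +1)
FKN@3: {C,T} ∪ {G} = {C,G,T} (union, +1)
FHKN@3: {C,G,T} ∩ {C} = {C} (intersection, +0)
FHKMN@3: {C} ∪ {G} = {C,G} (union, +1)
FK@4: {C} ∪ {A} = {A,C} (union, +1)
FKN@4: {A,C} ∪ {T} = {A,C,T} (union, +1)
FHKN@4: {A,C,T} ∩ {A} = {A} (intersection, +0)
FHKMN@4: {A} ∪ {G} = {A,G} (union, +1)
FK@5: {A} ∪ {T} = {A,T} (union, +1)
FKN@5: {A,T} ∪ {G} = {A,G,T} (union, +1)
FHKN@5: {A,G,T} ∩ {T} = {T} (intersection, +0)
FHKMN@5: {T} ∪ {C} = {C,T} (union, +1)
per-site changes: [2, 3, 3, 3, 3, 3]; total = 17

C,G,T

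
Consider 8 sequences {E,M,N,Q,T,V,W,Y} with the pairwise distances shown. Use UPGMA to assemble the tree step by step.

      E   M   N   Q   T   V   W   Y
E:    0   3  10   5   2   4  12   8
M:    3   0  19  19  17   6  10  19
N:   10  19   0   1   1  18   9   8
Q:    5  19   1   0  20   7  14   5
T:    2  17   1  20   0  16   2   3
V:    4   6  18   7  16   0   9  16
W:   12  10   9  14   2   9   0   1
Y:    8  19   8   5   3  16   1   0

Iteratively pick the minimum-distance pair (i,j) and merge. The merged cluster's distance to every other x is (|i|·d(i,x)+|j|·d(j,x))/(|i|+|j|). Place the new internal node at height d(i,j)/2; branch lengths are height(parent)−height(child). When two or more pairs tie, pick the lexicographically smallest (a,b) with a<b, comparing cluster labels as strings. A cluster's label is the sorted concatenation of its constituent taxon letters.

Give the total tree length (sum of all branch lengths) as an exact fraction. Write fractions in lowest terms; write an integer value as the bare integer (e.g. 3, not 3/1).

step 1: merge (N,Q) at d=1; branch lengths N→1/2, Q→1/2; new cluster NQ
  updated: d(E,NQ)=15/2, d(M,NQ)=19, d(NQ,T)=21/2, d(NQ,V)=25/2, d(NQ,W)=23/2, d(NQ,Y)=13/2
step 2: merge (W,Y) at d=1; branch lengths W→1/2, Y→1/2; new cluster WY
  updated: d(E,WY)=10, d(M,WY)=29/2, d(NQ,WY)=9, d(T,WY)=5/2, d(V,WY)=25/2
step 3: merge (E,T) at d=2; branch lengths E→1, T→1; new cluster ET
  updated: d(ET,M)=10, d(ET,NQ)=9, d(ET,V)=10, d(ET,WY)=25/4
step 4: merge (M,V) at d=6; branch lengths M→3, V→3; new cluster MV
  updated: d(ET,MV)=10, d(MV,NQ)=63/4, d(MV,WY)=27/2
step 5: merge (ET,WY) at d=25/4; branch lengths ET→17/8, WY→21/8; new cluster ETWY
  updated: d(ETWY,MV)=47/4, d(ETWY,NQ)=9
step 6: merge (ETWY,NQ) at d=9; branch lengths ETWY→11/8, NQ→4; new cluster ENQTWY
  updated: d(ENQTWY,MV)=157/12
step 7: merge (ENQTWY,MV) at d=157/12; branch lengths ENQTWY→49/24, MV→85/24; new cluster EMNQTVWY
final tree: ((((E:1,T:1):17/8,(W:1/2,Y:1/2):21/8):11/8,(N:1/2,Q:1/2):4):49/24,(M:3,V:3):85/24)
total length: 617/24

617/24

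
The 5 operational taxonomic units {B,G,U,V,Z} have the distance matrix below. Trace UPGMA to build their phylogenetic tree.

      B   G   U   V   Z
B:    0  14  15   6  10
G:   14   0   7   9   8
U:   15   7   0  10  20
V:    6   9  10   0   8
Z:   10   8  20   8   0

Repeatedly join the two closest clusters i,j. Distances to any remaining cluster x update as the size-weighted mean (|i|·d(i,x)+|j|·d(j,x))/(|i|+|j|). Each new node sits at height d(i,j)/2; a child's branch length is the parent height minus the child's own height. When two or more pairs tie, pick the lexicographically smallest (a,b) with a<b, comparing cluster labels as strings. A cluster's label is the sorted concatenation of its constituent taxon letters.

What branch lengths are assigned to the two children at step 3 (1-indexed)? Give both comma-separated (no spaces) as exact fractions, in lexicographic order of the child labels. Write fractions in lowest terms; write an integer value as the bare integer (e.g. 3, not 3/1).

3/2,9/2

1. join B+V (d=6) ⇒ BV; edges |B|=3, |V|=3
  updated: d(BV,G)=23/2, d(BV,U)=25/2, d(BV,Z)=9
2. join G+U (d=7) ⇒ GU; edges |G|=7/2, |U|=7/2
  updated: d(BV,GU)=12, d(GU,Z)=14
3. join BV+Z (d=9) ⇒ BVZ; edges |BV|=3/2, |Z|=9/2
  updated: d(BVZ,GU)=38/3
4. join BVZ+GU (d=38/3) ⇒ BGUVZ; edges |BVZ|=11/6, |GU|=17/6
final tree: (((B:3,V:3):3/2,Z:9/2):11/6,(G:7/2,U:7/2):17/6)
total length: 71/3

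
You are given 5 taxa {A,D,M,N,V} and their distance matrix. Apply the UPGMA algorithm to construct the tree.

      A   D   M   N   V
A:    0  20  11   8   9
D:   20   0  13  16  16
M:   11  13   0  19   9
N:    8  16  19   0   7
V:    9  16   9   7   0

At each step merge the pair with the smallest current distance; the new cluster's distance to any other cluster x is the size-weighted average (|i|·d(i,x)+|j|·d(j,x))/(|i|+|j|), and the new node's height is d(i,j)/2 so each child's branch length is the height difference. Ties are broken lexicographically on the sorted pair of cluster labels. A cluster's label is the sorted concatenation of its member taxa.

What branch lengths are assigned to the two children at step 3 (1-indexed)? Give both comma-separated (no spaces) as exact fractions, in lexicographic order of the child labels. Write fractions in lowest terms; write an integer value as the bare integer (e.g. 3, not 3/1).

9/4,13/2

1. join N+V (d=7) ⇒ NV; edges |N|=7/2, |V|=7/2
  updated: d(A,NV)=17/2, d(D,NV)=16, d(M,NV)=14
2. join A+NV (d=17/2) ⇒ ANV; edges |A|=17/4, |NV|=3/4
  updated: d(ANV,D)=52/3, d(ANV,M)=13
3. join ANV+M (d=13) ⇒ AMNV; edges |ANV|=9/4, |M|=13/2
  updated: d(AMNV,D)=65/4
4. join AMNV+D (d=65/4) ⇒ ADMNV; edges |AMNV|=13/8, |D|=65/8
final tree: (((A:17/4,(N:7/2,V:7/2):3/4):9/4,M:13/2):13/8,D:65/8)
total length: 61/2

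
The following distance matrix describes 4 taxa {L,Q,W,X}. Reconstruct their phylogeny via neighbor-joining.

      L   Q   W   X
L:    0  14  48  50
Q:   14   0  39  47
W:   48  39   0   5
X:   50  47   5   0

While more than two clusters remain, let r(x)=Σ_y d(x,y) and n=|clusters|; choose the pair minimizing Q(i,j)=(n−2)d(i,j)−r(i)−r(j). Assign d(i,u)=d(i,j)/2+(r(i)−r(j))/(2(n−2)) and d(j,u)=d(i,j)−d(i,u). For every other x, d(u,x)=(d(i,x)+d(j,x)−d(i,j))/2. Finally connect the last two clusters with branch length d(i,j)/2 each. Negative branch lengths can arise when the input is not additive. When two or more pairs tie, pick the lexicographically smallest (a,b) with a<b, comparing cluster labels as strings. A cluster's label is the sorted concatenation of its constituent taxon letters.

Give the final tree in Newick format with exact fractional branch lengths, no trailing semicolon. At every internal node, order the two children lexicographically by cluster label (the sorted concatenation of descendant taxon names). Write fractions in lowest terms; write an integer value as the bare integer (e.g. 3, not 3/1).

iteration 1: select L,Q (d=14, Q=-184); attach at lengths (10, 4); label the merged cluster LQ
  updated: d(LQ,W)=73/2, d(LQ,X)=83/2
iteration 2: select LQ,W (d=73/2, Q=-83); attach at lengths (73/2, 0); label the merged cluster LQW
  updated: d(LQW,X)=5
iteration 3: select LQW,X (d=5); attach at lengths (5/2, 5/2); label the merged cluster LQWX
final tree: (((L:10,Q:4):73/2,W:0):5/2,X:5/2)
total length: 111/2

(((L:10,Q:4):73/2,W:0):5/2,X:5/2)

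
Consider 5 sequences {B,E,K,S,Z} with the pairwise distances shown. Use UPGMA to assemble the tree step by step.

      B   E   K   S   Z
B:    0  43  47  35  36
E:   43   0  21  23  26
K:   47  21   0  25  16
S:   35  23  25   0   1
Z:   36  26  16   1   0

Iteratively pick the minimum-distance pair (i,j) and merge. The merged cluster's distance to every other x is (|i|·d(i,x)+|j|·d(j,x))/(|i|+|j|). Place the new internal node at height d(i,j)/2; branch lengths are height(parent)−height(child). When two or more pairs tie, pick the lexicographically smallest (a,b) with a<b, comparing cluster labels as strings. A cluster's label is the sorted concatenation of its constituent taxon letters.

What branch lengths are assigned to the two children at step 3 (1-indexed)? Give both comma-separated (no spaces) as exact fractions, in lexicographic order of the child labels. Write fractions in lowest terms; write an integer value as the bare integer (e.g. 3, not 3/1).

1. join S+Z (d=1) ⇒ SZ; edges |S|=1/2, |Z|=1/2
  updated: d(B,SZ)=71/2, d(E,SZ)=49/2, d(K,SZ)=41/2
2. join K+SZ (d=41/2) ⇒ KSZ; edges |K|=41/4, |SZ|=39/4
  updated: d(B,KSZ)=118/3, d(E,KSZ)=70/3
3. join E+KSZ (d=70/3) ⇒ EKSZ; edges |E|=35/3, |KSZ|=17/12
  updated: d(B,EKSZ)=161/4
4. join B+EKSZ (d=161/4) ⇒ BEKSZ; edges |B|=161/8, |EKSZ|=203/24
final tree: (B:161/8,(E:35/3,(K:41/4,(S:1/2,Z:1/2):39/4):17/12):203/24)
total length: 188/3

35/3,17/12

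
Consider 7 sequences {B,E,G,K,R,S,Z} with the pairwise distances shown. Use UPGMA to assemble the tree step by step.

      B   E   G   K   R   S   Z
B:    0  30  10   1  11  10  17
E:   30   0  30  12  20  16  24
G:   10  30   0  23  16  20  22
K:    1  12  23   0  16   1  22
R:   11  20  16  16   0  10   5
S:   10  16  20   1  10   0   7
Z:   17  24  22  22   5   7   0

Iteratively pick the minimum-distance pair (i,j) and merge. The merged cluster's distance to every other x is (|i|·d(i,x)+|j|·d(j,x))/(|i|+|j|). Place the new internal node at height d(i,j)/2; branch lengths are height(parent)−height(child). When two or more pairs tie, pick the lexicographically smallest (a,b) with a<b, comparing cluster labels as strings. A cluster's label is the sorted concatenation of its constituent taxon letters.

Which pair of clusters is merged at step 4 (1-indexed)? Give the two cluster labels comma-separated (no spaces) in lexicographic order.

step 1: merge (B,K) at d=1; branch lengths B→1/2, K→1/2; new cluster BK
  updated: d(BK,E)=21, d(BK,G)=33/2, d(BK,R)=27/2, d(BK,S)=11/2, d(BK,Z)=39/2
step 2: merge (R,Z) at d=5; branch lengths R→5/2, Z→5/2; new cluster RZ
  updated: d(BK,RZ)=33/2, d(E,RZ)=22, d(G,RZ)=19, d(RZ,S)=17/2
step 3: merge (BK,S) at d=11/2; branch lengths BK→9/4, S→11/4; new cluster BKS
  updated: d(BKS,E)=58/3, d(BKS,G)=53/3, d(BKS,RZ)=83/6
step 4: merge (BKS,RZ) at d=83/6; branch lengths BKS→25/6, RZ→53/12; new cluster BKRSZ
  updated: d(BKRSZ,E)=102/5, d(BKRSZ,G)=91/5
step 5: merge (BKRSZ,G) at d=91/5; branch lengths BKRSZ→131/60, G→91/10; new cluster BGKRSZ
  updated: d(BGKRSZ,E)=22
step 6: merge (BGKRSZ,E) at d=22; branch lengths BGKRSZ→19/10, E→11; new cluster BEGKRSZ
final tree: (((((B:1/2,K:1/2):9/4,S:11/4):25/6,(R:5/2,Z:5/2):53/12):131/60,G:91/10):19/10,E:11)
total length: 1313/30

BKS,RZ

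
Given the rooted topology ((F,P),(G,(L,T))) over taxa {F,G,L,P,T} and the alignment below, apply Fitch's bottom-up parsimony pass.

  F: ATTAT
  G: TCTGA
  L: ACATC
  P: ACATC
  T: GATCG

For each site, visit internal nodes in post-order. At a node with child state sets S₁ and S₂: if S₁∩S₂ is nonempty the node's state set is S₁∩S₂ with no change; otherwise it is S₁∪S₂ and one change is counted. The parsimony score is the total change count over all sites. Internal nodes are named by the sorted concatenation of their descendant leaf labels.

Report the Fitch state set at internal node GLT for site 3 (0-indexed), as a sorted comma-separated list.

C,G,T

site 0, node FP: F={A} ∩ P={A} → {A} (+0)
site 0, node LT: L={A} ∪ T={G} → {A,G} (+1)
site 0, node GLT: G={T} ∪ LT={A,G} → {A,G,T} (+1)
site 0, node FGLPT: FP={A} ∩ GLT={A,G,T} → {A} (+0)
site 1, node FP: F={T} ∪ P={C} → {C,T} (+1)
site 1, node LT: L={C} ∪ T={A} → {A,C} (+1)
site 1, node GLT: G={C} ∩ LT={A,C} → {C} (+0)
site 1, node FGLPT: FP={C,T} ∩ GLT={C} → {C} (+0)
site 2, node FP: F={T} ∪ P={A} → {A,T} (+1)
site 2, node LT: L={A} ∪ T={T} → {A,T} (+1)
site 2, node GLT: G={T} ∩ LT={A,T} → {T} (+0)
site 2, node FGLPT: FP={A,T} ∩ GLT={T} → {T} (+0)
site 3, node FP: F={A} ∪ P={T} → {A,T} (+1)
site 3, node LT: L={T} ∪ T={C} → {C,T} (+1)
site 3, node GLT: G={G} ∪ LT={C,T} → {C,G,T} (+1)
site 3, node FGLPT: FP={A,T} ∩ GLT={C,G,T} → {T} (+0)
site 4, node FP: F={T} ∪ P={C} → {C,T} (+1)
site 4, node LT: L={C} ∪ T={G} → {C,G} (+1)
site 4, node GLT: G={A} ∪ LT={C,G} → {A,C,G} (+1)
site 4, node FGLPT: FP={C,T} ∩ GLT={A,C,G} → {C} (+0)
per-site changes: [2, 2, 2, 3, 3]; total = 12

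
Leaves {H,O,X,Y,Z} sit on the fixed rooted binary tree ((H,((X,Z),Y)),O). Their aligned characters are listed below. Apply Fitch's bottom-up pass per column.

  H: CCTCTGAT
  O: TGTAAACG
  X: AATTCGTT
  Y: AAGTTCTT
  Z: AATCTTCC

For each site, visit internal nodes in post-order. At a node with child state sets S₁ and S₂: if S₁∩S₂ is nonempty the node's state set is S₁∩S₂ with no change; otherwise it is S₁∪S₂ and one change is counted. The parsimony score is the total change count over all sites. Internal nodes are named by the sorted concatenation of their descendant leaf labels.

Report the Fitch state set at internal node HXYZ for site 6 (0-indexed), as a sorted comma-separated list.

A,T

[col 0] XZ: children X:{A}, Z:{A} ∩→ {A}; cost 0
[col 0] XYZ: children XZ:{A}, Y:{A} ∩→ {A}; cost 0
[col 0] HXYZ: children H:{C}, XYZ:{A} ∪→ {A,C}; cost 1
[col 0] HOXYZ: children HXYZ:{A,C}, O:{T} ∪→ {A,C,T}; cost 1
[col 1] XZ: children X:{A}, Z:{A} ∩→ {A}; cost 0
[col 1] XYZ: children XZ:{A}, Y:{A} ∩→ {A}; cost 0
[col 1] HXYZ: children H:{C}, XYZ:{A} ∪→ {A,C}; cost 1
[col 1] HOXYZ: children HXYZ:{A,C}, O:{G} ∪→ {A,C,G}; cost 1
[col 2] XZ: children X:{T}, Z:{T} ∩→ {T}; cost 0
[col 2] XYZ: children XZ:{T}, Y:{G} ∪→ {G,T}; cost 1
[col 2] HXYZ: children H:{T}, XYZ:{G,T} ∩→ {T}; cost 0
[col 2] HOXYZ: children HXYZ:{T}, O:{T} ∩→ {T}; cost 0
[col 3] XZ: children X:{T}, Z:{C} ∪→ {C,T}; cost 1
[col 3] XYZ: children XZ:{C,T}, Y:{T} ∩→ {T}; cost 0
[col 3] HXYZ: children H:{C}, XYZ:{T} ∪→ {C,T}; cost 1
[col 3] HOXYZ: children HXYZ:{C,T}, O:{A} ∪→ {A,C,T}; cost 1
[col 4] XZ: children X:{C}, Z:{T} ∪→ {C,T}; cost 1
[col 4] XYZ: children XZ:{C,T}, Y:{T} ∩→ {T}; cost 0
[col 4] HXYZ: children H:{T}, XYZ:{T} ∩→ {T}; cost 0
[col 4] HOXYZ: children HXYZ:{T}, O:{A} ∪→ {A,T}; cost 1
[col 5] XZ: children X:{G}, Z:{T} ∪→ {G,T}; cost 1
[col 5] XYZ: children XZ:{G,T}, Y:{C} ∪→ {C,G,T}; cost 1
[col 5] HXYZ: children H:{G}, XYZ:{C,G,T} ∩→ {G}; cost 0
[col 5] HOXYZ: children HXYZ:{G}, O:{A} ∪→ {A,G}; cost 1
[col 6] XZ: children X:{T}, Z:{C} ∪→ {C,T}; cost 1
[col 6] XYZ: children XZ:{C,T}, Y:{T} ∩→ {T}; cost 0
[col 6] HXYZ: children H:{A}, XYZ:{T} ∪→ {A,T}; cost 1
[col 6] HOXYZ: children HXYZ:{A,T}, O:{C} ∪→ {A,C,T}; cost 1
[col 7] XZ: children X:{T}, Z:{C} ∪→ {C,T}; cost 1
[col 7] XYZ: children XZ:{C,T}, Y:{T} ∩→ {T}; cost 0
[col 7] HXYZ: children H:{T}, XYZ:{T} ∩→ {T}; cost 0
[col 7] HOXYZ: children HXYZ:{T}, O:{G} ∪→ {G,T}; cost 1
per-site changes: [2, 2, 1, 3, 2, 3, 3, 2]; total = 18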